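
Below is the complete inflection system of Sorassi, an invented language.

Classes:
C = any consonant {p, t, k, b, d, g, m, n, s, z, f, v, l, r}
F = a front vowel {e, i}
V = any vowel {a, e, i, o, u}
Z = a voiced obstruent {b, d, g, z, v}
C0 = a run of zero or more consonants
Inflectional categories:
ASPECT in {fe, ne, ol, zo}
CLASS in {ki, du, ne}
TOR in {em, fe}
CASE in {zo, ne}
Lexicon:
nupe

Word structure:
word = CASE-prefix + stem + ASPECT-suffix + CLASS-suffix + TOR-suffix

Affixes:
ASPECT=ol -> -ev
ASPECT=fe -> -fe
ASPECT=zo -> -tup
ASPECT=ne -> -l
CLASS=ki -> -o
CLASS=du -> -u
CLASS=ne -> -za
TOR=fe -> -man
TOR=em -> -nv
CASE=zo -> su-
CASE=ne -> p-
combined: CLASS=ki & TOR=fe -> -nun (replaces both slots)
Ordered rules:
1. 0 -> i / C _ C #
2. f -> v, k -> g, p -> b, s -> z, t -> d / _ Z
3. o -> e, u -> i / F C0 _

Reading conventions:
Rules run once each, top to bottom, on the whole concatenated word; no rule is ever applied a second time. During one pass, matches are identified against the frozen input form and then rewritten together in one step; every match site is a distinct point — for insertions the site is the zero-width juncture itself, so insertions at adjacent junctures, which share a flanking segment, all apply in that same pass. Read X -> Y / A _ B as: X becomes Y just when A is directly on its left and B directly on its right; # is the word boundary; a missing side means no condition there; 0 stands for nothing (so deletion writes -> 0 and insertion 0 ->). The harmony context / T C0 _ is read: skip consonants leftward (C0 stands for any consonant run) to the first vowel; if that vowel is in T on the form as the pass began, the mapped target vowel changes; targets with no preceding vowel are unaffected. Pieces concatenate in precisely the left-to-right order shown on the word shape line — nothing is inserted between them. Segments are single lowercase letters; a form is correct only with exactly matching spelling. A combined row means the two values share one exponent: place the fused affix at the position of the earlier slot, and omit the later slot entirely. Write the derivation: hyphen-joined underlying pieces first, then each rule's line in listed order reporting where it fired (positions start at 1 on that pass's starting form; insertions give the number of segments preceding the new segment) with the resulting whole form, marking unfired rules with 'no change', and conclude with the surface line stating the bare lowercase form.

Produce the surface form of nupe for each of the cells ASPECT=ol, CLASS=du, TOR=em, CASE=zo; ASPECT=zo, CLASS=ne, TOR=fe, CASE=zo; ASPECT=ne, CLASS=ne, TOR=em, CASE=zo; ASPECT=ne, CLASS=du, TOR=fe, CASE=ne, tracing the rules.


cell ASPECT=ol, CLASS=du, TOR=em, CASE=zo:
underlying: su-nupe-ev-u-nv
1. 0 -> i / C _ C #: inserts after position(s) 10: sunupeevuniv
2. f -> v, k -> g, p -> b, s -> z, t -> d / _ Z: no change
3. o -> e, u -> i / F C0 _: fires at position(s) 9: sunupeeviniv
surface: sunupeeviniv

cell ASPECT=zo, CLASS=ne, TOR=fe, CASE=zo:
underlying: su-nupe-tup-za-man
1. 0 -> i / C _ C #: no change
2. f -> v, k -> g, p -> b, s -> z, t -> d / _ Z: fires at position(s) 9: sunupetubzaman
3. o -> e, u -> i / F C0 _: fires at position(s) 8: sunupetibzaman
surface: sunupetibzaman

cell ASPECT=ne, CLASS=ne, TOR=em, CASE=zo:
underlying: su-nupe-l-za-nv
1. 0 -> i / C _ C #: inserts after position(s) 10: sunupelzaniv
2. f -> v, k -> g, p -> b, s -> z, t -> d / _ Z: no change
3. o -> e, u -> i / F C0 _: no change
surface: sunupelzaniv

cell ASPECT=ne, CLASS=du, TOR=fe, CASE=ne:
underlying: p-nupe-l-u-man
1. 0 -> i / C _ C #: no change
2. f -> v, k -> g, p -> b, s -> z, t -> d / _ Z: no change
3. o -> e, u -> i / F C0 _: fires at position(s) 7: pnupeliman
surface: pnupeliman


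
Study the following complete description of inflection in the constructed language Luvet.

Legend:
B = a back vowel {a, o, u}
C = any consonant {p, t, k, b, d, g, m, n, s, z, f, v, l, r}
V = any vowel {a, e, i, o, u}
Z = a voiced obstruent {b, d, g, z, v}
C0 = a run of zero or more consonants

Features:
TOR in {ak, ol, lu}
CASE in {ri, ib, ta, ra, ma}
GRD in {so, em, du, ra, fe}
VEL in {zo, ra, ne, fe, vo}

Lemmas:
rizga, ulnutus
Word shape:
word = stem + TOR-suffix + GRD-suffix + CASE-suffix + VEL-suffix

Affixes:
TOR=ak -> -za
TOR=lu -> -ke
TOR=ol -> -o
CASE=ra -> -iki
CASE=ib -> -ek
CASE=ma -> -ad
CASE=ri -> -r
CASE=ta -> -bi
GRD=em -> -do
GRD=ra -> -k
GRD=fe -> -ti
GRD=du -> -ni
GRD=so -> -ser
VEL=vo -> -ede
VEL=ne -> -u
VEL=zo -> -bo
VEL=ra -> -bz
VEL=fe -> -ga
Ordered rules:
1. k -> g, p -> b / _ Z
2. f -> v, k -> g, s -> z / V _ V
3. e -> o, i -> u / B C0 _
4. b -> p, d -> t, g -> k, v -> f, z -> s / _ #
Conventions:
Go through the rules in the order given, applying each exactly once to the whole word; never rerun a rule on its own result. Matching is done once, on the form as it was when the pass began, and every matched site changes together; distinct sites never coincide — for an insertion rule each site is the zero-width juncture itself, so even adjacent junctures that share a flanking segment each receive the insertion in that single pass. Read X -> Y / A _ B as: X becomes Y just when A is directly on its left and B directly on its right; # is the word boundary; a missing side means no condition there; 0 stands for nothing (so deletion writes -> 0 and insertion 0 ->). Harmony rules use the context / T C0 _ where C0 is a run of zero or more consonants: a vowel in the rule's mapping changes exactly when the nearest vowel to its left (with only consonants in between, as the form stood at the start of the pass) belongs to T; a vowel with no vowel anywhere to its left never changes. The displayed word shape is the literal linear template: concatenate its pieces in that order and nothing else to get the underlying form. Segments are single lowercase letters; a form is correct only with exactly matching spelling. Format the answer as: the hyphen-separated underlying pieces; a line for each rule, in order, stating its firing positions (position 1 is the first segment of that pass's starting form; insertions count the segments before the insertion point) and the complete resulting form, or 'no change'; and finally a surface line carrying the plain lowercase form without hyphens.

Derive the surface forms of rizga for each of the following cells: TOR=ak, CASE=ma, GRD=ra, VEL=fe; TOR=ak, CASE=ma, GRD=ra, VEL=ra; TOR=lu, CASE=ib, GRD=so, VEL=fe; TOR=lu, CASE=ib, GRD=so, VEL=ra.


cell TOR=ak, CASE=ma, GRD=ra, VEL=fe:
underlying: rizga-za-k-ad-ga
1. k -> g, p -> b / _ Z: no change
2. f -> v, k -> g, s -> z / V _ V: fires at position(s) 8: rizgazagadga
3. e -> o, i -> u / B C0 _: no change
4. b -> p, d -> t, g -> k, v -> f, z -> s / _ #: no change
surface: rizgazagadga

cell TOR=ak, CASE=ma, GRD=ra, VEL=ra:
underlying: rizga-za-k-ad-bz
1. k -> g, p -> b / _ Z: no change
2. f -> v, k -> g, s -> z / V _ V: fires at position(s) 8: rizgazagadbz
3. e -> o, i -> u / B C0 _: no change
4. b -> p, d -> t, g -> k, v -> f, z -> s / _ #: fires at position(s) 12: rizgazagadbs
surface: rizgazagadbs

cell TOR=lu, CASE=ib, GRD=so, VEL=fe:
underlying: rizga-ke-ser-ek-ga
1. k -> g, p -> b / _ Z: fires at position(s) 12: rizgakeseregga
2. f -> v, k -> g, s -> z / V _ V: fires at position(s) 6, 8: rizgagezeregga
3. e -> o, i -> u / B C0 _: fires at position(s) 7: rizgagozeregga
4. b -> p, d -> t, g -> k, v -> f, z -> s / _ #: no change
surface: rizgagozeregga

cell TOR=lu, CASE=ib, GRD=so, VEL=ra:
underlying: rizga-ke-ser-ek-bz
1. k -> g, p -> b / _ Z: fires at position(s) 12: rizgakeseregbz
2. f -> v, k -> g, s -> z / V _ V: fires at position(s) 6, 8: rizgagezeregbz
3. e -> o, i -> u / B C0 _: fires at position(s) 7: rizgagozeregbz
4. b -> p, d -> t, g -> k, v -> f, z -> s / _ #: fires at position(s) 14: rizgagozeregbs
surface: rizgagozeregbs


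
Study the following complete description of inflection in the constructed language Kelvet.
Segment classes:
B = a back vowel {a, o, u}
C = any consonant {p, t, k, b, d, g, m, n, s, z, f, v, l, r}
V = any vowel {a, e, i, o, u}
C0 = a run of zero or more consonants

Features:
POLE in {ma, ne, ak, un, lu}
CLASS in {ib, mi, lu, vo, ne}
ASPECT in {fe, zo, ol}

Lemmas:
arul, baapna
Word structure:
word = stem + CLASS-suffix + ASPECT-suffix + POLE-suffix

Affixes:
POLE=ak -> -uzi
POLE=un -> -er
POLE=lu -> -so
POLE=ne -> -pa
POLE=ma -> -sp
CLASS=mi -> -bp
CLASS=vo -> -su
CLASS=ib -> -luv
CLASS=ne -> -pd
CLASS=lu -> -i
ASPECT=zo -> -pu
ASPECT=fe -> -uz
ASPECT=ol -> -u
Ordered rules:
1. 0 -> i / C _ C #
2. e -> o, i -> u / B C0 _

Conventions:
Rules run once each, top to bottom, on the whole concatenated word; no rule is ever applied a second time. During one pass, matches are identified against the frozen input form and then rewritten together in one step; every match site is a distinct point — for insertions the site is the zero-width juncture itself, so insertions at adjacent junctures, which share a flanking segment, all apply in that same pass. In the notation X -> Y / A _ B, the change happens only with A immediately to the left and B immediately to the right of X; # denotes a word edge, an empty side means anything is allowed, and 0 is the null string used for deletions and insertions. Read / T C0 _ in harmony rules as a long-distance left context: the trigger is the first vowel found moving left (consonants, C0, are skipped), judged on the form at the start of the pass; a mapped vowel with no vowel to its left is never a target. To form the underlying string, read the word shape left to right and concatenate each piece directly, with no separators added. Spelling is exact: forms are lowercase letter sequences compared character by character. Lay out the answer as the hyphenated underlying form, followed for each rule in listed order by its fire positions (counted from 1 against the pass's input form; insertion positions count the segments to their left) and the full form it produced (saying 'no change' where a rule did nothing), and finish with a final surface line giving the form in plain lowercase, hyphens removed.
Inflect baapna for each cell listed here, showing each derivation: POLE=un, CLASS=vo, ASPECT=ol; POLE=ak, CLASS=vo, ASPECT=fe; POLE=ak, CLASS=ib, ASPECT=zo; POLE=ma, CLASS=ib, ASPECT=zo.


cell POLE=un, CLASS=vo, ASPECT=ol:
underlying: baapna-su-u-er
1. 0 -> i / C _ C #: no change
2. e -> o, i -> u / B C0 _: fires at position(s) 10: baapnasuuor
surface: baapnasuuor

cell POLE=ak, CLASS=vo, ASPECT=fe:
underlying: baapna-su-uz-uzi
1. 0 -> i / C _ C #: no change
2. e -> o, i -> u / B C0 _: fires at position(s) 13: baapnasuuzuzu
surface: baapnasuuzuzu

cell POLE=ak, CLASS=ib, ASPECT=zo:
underlying: baapna-luv-pu-uzi
1. 0 -> i / C _ C #: no change
2. e -> o, i -> u / B C0 _: fires at position(s) 14: baapnaluvpuuzu
surface: baapnaluvpuuzu

cell POLE=ma, CLASS=ib, ASPECT=zo:
underlying: baapna-luv-pu-sp
1. 0 -> i / C _ C #: inserts after position(s) 12: baapnaluvpusip
2. e -> o, i -> u / B C0 _: fires at position(s) 13: baapnaluvpusup
surface: baapnaluvpusup


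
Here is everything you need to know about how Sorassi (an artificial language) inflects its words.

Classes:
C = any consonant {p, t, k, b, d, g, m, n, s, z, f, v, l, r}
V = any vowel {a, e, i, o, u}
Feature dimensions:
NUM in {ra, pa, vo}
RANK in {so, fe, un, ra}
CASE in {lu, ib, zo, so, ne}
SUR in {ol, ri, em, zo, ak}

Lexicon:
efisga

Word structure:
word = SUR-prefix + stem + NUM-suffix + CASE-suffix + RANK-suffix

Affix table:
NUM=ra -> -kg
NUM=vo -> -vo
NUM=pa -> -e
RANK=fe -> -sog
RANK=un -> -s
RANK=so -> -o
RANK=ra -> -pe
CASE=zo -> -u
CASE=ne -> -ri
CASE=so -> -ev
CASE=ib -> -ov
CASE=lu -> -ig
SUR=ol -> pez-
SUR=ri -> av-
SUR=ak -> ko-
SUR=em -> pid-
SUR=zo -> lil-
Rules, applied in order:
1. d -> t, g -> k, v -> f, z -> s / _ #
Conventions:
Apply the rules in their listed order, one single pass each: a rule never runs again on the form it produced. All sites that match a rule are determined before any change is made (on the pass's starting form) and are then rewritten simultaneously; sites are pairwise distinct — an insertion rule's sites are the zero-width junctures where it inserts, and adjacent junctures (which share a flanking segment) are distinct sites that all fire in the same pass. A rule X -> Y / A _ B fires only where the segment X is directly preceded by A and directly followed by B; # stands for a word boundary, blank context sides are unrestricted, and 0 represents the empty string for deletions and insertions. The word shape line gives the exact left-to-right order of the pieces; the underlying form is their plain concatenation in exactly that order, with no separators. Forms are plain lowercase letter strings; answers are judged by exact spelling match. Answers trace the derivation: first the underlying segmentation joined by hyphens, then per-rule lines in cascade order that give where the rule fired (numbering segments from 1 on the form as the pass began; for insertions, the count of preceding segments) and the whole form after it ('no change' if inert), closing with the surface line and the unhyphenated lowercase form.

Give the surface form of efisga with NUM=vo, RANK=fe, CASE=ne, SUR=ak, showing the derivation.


underlying: ko-efisga-vo-ri-sog
1. d -> t, g -> k, v -> f, z -> s / _ #: fires at position(s) 15: koefisgavorisok
surface: koefisgavorisok


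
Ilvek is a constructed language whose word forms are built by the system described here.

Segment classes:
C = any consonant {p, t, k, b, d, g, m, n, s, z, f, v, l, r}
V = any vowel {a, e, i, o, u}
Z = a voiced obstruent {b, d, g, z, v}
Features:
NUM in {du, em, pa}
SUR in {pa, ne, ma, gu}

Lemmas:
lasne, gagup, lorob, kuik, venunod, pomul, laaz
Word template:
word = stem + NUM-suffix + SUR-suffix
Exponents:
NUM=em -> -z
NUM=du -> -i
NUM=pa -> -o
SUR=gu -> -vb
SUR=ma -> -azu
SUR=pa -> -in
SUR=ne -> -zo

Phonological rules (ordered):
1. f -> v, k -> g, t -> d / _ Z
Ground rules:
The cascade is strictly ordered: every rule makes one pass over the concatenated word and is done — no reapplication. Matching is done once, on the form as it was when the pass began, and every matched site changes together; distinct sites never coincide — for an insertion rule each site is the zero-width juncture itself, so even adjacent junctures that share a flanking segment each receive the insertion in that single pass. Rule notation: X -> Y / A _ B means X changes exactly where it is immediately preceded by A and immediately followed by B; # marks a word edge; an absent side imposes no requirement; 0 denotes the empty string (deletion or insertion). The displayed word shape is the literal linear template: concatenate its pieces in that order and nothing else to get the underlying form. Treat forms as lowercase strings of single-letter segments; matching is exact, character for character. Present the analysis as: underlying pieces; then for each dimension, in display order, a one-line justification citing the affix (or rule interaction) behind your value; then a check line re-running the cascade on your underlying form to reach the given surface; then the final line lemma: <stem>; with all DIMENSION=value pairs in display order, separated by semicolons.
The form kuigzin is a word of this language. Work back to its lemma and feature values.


underlying: kuik-z-in
NUM=em - signalled by the affix -z
SUR=pa - signalled by the affix -in
check: kuikzin -> kuigzin
lemma: kuik; NUM=em; SUR=pa


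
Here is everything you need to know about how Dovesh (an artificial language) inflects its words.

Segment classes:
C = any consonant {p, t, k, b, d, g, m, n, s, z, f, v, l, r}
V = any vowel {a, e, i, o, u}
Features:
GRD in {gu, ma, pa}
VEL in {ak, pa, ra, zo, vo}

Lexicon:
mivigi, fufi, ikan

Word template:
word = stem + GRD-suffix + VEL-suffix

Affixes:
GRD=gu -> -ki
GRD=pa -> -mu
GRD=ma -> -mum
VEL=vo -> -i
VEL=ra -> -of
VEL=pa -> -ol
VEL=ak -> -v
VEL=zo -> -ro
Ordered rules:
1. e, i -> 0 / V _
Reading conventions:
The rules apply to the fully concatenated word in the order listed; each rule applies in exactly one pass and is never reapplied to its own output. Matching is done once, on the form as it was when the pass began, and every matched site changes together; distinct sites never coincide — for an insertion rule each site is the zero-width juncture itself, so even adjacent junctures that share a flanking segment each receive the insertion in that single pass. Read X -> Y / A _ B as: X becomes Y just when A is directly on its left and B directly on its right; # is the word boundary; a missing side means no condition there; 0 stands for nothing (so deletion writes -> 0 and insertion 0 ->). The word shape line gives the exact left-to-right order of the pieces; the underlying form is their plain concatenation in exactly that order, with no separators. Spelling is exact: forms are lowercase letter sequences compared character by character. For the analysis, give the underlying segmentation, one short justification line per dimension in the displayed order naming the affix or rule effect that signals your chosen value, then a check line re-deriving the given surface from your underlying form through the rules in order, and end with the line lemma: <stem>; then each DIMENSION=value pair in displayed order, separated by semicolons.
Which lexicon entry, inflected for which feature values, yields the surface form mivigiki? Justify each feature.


underlying: mivigi-ki-i
GRD=gu - signalled by the affix -ki
VEL=vo - signalled by the affix -i
check: mivigikii -> mivigiki
lemma: mivigi; GRD=gu; VEL=vo


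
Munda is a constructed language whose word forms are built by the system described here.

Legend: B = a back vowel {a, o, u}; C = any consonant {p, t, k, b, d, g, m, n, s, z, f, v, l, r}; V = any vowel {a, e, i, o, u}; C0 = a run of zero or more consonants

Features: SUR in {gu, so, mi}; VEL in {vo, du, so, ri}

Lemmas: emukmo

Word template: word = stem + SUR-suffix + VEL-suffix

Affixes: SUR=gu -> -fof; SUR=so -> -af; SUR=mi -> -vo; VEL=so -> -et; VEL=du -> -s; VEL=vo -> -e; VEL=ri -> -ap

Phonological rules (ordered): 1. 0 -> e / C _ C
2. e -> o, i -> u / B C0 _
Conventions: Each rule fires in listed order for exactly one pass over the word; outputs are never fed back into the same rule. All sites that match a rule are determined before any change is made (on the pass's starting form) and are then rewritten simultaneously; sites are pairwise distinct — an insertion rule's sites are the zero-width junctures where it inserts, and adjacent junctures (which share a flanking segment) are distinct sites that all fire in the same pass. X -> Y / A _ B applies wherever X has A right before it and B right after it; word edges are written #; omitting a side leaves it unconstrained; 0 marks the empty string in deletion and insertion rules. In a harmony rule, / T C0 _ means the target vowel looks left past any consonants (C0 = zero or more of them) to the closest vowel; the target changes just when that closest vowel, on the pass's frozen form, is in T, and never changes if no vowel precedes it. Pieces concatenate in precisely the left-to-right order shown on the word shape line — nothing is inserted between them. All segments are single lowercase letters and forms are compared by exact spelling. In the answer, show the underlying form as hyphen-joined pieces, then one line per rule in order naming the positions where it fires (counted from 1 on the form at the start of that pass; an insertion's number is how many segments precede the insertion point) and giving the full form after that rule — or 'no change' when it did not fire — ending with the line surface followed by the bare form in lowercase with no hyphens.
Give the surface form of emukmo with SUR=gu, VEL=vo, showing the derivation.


underlying: emukmo-fof-e
1. 0 -> e / C _ C: inserts after position(s) 4: emukemofofe
2. e -> o, i -> u / B C0 _: fires at position(s) 5, 11: emukomofofo
surface: emukomofofo


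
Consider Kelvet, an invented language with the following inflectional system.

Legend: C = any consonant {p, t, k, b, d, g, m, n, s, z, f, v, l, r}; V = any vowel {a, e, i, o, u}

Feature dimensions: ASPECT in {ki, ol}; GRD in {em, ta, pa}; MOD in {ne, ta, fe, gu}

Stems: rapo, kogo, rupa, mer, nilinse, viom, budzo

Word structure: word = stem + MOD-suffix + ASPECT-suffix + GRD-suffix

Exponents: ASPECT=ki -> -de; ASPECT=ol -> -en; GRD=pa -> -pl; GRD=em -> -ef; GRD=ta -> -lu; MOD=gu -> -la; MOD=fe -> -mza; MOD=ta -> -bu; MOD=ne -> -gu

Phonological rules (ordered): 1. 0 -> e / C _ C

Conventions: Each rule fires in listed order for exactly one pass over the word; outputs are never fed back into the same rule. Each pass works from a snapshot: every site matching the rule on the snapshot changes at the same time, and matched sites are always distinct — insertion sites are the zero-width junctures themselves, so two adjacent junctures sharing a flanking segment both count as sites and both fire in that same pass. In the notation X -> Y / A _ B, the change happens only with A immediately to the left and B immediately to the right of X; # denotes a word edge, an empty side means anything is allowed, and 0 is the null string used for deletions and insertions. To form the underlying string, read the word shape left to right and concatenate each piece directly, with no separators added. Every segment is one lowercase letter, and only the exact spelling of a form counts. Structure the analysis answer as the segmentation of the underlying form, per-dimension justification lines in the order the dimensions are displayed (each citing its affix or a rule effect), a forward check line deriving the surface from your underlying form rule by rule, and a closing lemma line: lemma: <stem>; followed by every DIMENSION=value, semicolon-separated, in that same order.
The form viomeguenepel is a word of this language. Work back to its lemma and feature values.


underlying: viom-gu-en-pl
ASPECT=ol - signalled by the affix -en
GRD=pa - signalled by the affix -pl
MOD=ne - signalled by the affix -gu
check: viomguenpl -> viomeguenepel
lemma: viom; ASPECT=ol; GRD=pa; MOD=ne


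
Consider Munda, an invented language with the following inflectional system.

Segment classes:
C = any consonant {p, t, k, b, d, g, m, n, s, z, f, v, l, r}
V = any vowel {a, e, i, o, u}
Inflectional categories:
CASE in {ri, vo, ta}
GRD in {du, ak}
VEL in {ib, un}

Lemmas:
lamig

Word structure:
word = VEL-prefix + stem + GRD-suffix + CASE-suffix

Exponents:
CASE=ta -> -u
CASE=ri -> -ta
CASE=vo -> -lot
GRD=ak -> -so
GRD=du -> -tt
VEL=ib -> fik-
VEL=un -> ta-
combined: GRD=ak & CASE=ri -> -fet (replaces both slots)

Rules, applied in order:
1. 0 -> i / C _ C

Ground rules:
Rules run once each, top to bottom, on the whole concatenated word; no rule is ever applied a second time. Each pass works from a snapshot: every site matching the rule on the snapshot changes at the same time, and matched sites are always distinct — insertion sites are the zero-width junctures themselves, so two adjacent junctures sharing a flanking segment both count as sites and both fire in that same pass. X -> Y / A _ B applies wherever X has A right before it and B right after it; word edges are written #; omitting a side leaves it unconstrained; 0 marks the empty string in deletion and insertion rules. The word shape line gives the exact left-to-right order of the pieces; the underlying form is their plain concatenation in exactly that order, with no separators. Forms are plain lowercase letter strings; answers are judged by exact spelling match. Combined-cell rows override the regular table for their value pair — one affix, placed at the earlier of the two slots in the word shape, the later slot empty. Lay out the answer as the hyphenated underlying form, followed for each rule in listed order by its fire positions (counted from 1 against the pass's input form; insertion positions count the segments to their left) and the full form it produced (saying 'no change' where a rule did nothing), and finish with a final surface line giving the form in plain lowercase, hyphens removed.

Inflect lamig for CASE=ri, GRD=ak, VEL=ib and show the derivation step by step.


underlying: fik-lamig-fet
1. 0 -> i / C _ C: inserts after position(s) 3, 8: fikilamigifet
surface: fikilamigifet


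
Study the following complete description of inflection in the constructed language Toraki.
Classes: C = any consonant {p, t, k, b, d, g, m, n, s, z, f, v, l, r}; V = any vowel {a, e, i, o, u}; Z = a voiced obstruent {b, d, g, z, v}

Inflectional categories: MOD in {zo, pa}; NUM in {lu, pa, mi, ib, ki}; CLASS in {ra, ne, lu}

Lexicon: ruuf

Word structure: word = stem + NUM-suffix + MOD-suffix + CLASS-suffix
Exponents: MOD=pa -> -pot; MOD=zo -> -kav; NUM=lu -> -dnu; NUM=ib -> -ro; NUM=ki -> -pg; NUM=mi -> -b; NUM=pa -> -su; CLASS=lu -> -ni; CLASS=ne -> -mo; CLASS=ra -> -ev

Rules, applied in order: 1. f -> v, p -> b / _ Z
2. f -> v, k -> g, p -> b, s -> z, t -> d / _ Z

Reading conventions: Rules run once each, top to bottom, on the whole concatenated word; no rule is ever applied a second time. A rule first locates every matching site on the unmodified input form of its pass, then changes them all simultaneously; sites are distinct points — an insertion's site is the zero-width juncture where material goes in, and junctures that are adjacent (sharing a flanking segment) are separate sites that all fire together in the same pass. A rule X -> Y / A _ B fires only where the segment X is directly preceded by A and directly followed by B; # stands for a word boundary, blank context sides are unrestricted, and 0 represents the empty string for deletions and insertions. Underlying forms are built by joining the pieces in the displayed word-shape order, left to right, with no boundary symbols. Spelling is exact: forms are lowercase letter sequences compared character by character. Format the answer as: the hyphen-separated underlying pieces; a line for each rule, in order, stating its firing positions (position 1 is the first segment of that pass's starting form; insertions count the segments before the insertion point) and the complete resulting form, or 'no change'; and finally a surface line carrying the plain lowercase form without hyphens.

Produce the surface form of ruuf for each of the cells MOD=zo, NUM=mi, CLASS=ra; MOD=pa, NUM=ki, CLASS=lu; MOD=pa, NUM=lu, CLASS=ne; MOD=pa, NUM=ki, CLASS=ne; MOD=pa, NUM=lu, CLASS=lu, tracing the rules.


cell MOD=zo, NUM=mi, CLASS=ra:
underlying: ruuf-b-kav-ev
1. f -> v, p -> b / _ Z: fires at position(s) 4: ruuvbkavev
2. f -> v, k -> g, p -> b, s -> z, t -> d / _ Z: no change
surface: ruuvbkavev

cell MOD=pa, NUM=ki, CLASS=lu:
underlying: ruuf-pg-pot-ni
1. f -> v, p -> b / _ Z: fires at position(s) 5: ruufbgpotni
2. f -> v, k -> g, p -> b, s -> z, t -> d / _ Z: fires at position(s) 4: ruuvbgpotni
surface: ruuvbgpotni

cell MOD=pa, NUM=lu, CLASS=ne:
underlying: ruuf-dnu-pot-mo
1. f -> v, p -> b / _ Z: fires at position(s) 4: ruuvdnupotmo
2. f -> v, k -> g, p -> b, s -> z, t -> d / _ Z: no change
surface: ruuvdnupotmo

cell MOD=pa, NUM=ki, CLASS=ne:
underlying: ruuf-pg-pot-mo
1. f -> v, p -> b / _ Z: fires at position(s) 5: ruufbgpotmo
2. f -> v, k -> g, p -> b, s -> z, t -> d / _ Z: fires at position(s) 4: ruuvbgpotmo
surface: ruuvbgpotmo

cell MOD=pa, NUM=lu, CLASS=lu:
underlying: ruuf-dnu-pot-ni
1. f -> v, p -> b / _ Z: fires at position(s) 4: ruuvdnupotni
2. f -> v, k -> g, p -> b, s -> z, t -> d / _ Z: no change
surface: ruuvdnupotni


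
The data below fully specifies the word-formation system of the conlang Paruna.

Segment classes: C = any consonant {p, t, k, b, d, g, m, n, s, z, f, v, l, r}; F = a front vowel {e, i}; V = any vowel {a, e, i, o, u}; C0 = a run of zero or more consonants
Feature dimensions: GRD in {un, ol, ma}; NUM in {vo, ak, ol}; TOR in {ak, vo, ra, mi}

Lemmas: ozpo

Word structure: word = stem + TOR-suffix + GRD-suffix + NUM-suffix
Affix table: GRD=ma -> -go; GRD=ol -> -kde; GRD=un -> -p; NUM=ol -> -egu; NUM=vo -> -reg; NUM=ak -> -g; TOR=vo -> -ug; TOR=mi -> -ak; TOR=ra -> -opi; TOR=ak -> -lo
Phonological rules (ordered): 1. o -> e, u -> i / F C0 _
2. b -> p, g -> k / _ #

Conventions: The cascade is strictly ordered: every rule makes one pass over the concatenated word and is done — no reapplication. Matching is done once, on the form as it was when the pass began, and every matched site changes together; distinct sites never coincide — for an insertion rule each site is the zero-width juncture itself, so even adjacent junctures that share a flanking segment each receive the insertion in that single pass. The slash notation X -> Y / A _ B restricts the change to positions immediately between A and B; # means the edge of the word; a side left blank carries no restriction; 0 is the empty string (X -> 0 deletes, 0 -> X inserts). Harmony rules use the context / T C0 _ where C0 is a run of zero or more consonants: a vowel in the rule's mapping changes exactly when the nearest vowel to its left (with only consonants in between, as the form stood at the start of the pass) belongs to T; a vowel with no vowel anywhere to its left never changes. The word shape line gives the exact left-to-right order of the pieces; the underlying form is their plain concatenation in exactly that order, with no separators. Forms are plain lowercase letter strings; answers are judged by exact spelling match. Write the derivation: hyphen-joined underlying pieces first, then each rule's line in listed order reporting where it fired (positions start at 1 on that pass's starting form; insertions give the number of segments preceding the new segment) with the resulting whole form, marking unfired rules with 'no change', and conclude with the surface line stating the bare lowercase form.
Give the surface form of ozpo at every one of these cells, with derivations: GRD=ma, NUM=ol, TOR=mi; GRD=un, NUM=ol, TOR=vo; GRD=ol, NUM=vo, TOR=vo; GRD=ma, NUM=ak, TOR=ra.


cell GRD=ma, NUM=ol, TOR=mi:
underlying: ozpo-ak-go-egu
1. o -> e, u -> i / F C0 _: fires at position(s) 11: ozpoakgoegi
2. b -> p, g -> k / _ #: no change
surface: ozpoakgoegi

cell GRD=un, NUM=ol, TOR=vo:
underlying: ozpo-ug-p-egu
1. o -> e, u -> i / F C0 _: fires at position(s) 10: ozpougpegi
2. b -> p, g -> k / _ #: no change
surface: ozpougpegi

cell GRD=ol, NUM=vo, TOR=vo:
underlying: ozpo-ug-kde-reg
1. o -> e, u -> i / F C0 _: no change
2. b -> p, g -> k / _ #: fires at position(s) 12: ozpougkderek
surface: ozpougkderek

cell GRD=ma, NUM=ak, TOR=ra:
underlying: ozpo-opi-go-g
1. o -> e, u -> i / F C0 _: fires at position(s) 9: ozpoopigeg
2. b -> p, g -> k / _ #: fires at position(s) 10: ozpoopigek
surface: ozpoopigek


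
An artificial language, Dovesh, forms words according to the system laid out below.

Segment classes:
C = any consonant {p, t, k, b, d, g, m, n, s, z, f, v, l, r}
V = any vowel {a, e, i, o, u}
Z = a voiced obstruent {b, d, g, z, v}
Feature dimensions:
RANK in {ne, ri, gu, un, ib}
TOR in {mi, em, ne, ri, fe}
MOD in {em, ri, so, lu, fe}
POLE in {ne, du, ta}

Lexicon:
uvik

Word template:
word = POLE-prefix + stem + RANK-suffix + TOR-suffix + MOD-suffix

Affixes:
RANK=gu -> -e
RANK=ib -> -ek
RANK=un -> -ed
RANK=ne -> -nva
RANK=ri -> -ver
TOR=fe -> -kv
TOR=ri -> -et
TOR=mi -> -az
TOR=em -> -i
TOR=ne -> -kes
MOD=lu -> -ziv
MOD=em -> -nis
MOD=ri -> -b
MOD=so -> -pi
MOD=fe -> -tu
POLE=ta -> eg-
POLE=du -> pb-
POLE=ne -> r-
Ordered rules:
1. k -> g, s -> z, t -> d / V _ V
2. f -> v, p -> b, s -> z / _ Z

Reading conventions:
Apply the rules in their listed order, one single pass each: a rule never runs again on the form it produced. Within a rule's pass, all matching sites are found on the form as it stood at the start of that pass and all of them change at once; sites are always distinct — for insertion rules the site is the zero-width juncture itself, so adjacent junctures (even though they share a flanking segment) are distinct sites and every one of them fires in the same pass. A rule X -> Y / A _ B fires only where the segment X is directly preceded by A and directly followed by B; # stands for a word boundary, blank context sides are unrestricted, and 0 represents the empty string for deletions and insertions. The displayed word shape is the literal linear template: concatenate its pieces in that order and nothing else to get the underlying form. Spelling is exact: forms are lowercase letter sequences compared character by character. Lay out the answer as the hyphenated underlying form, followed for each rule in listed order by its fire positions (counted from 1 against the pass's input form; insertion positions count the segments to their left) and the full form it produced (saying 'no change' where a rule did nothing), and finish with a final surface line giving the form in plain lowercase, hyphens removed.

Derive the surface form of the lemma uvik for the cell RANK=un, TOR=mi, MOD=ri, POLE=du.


underlying: pb-uvik-ed-az-b
1. k -> g, s -> z, t -> d / V _ V: fires at position(s) 6: pbuvigedazb
2. f -> v, p -> b, s -> z / _ Z: fires at position(s) 1: bbuvigedazb
surface: bbuvigedazb


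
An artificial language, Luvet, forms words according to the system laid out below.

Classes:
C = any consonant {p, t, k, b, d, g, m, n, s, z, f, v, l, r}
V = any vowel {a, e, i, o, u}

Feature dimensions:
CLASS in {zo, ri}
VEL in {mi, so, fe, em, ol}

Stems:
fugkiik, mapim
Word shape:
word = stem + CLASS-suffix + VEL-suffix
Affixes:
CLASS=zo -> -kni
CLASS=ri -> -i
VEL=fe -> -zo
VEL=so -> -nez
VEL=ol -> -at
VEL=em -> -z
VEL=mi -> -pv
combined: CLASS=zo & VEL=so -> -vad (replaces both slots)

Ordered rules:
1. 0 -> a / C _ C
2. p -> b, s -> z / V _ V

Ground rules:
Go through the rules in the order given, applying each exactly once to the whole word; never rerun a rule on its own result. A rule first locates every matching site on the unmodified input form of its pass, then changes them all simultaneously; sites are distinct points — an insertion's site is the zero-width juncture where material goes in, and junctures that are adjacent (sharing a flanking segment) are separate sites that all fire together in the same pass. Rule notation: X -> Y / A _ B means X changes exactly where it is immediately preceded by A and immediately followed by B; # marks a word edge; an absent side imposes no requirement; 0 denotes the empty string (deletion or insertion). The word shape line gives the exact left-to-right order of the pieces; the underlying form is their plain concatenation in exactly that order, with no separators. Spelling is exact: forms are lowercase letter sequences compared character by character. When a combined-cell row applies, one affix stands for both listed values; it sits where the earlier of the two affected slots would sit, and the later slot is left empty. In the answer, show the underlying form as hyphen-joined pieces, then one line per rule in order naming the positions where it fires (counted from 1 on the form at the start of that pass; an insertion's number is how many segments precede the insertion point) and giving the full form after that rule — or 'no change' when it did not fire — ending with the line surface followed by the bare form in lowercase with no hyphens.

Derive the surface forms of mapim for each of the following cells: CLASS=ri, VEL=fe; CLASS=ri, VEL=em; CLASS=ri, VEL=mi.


cell CLASS=ri, VEL=fe:
underlying: mapim-i-zo
1. 0 -> a / C _ C: no change
2. p -> b, s -> z / V _ V: fires at position(s) 3: mabimizo
surface: mabimizo

cell CLASS=ri, VEL=em:
underlying: mapim-i-z
1. 0 -> a / C _ C: no change
2. p -> b, s -> z / V _ V: fires at position(s) 3: mabimiz
surface: mabimiz

cell CLASS=ri, VEL=mi:
underlying: mapim-i-pv
1. 0 -> a / C _ C: inserts after position(s) 7: mapimipav
2. p -> b, s -> z / V _ V: fires at position(s) 3, 7: mabimibav
surface: mabimibav


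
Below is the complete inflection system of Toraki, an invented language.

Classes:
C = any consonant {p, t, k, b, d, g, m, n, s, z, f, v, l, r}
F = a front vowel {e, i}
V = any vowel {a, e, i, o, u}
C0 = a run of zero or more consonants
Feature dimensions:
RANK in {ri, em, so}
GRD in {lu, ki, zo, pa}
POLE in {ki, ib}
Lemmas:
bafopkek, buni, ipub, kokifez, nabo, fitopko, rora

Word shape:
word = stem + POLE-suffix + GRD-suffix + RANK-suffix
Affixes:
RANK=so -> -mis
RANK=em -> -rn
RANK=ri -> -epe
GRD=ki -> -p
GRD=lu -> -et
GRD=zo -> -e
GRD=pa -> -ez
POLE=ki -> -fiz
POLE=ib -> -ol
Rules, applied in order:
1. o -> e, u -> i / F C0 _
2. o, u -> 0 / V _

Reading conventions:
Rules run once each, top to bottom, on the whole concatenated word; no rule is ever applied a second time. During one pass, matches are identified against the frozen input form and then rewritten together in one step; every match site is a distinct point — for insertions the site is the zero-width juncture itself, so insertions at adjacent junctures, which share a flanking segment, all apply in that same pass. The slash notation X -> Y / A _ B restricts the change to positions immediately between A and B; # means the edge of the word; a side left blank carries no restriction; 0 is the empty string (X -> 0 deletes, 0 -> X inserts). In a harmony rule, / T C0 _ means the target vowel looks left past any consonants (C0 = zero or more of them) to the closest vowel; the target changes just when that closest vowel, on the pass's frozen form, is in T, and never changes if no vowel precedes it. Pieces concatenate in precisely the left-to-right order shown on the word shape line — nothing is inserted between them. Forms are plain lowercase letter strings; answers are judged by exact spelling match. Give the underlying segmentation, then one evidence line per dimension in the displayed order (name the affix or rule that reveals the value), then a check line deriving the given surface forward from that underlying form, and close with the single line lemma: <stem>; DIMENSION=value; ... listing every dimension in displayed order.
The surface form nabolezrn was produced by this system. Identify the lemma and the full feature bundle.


underlying: nabo-ol-ez-rn
RANK=em - signalled by the affix -rn
GRD=pa - signalled by the affix -ez
POLE=ib - signalled by the affix -ol
check: naboolezrn -> naboolezrn -> nabolezrn
lemma: nabo; RANK=em; GRD=pa; POLE=ib


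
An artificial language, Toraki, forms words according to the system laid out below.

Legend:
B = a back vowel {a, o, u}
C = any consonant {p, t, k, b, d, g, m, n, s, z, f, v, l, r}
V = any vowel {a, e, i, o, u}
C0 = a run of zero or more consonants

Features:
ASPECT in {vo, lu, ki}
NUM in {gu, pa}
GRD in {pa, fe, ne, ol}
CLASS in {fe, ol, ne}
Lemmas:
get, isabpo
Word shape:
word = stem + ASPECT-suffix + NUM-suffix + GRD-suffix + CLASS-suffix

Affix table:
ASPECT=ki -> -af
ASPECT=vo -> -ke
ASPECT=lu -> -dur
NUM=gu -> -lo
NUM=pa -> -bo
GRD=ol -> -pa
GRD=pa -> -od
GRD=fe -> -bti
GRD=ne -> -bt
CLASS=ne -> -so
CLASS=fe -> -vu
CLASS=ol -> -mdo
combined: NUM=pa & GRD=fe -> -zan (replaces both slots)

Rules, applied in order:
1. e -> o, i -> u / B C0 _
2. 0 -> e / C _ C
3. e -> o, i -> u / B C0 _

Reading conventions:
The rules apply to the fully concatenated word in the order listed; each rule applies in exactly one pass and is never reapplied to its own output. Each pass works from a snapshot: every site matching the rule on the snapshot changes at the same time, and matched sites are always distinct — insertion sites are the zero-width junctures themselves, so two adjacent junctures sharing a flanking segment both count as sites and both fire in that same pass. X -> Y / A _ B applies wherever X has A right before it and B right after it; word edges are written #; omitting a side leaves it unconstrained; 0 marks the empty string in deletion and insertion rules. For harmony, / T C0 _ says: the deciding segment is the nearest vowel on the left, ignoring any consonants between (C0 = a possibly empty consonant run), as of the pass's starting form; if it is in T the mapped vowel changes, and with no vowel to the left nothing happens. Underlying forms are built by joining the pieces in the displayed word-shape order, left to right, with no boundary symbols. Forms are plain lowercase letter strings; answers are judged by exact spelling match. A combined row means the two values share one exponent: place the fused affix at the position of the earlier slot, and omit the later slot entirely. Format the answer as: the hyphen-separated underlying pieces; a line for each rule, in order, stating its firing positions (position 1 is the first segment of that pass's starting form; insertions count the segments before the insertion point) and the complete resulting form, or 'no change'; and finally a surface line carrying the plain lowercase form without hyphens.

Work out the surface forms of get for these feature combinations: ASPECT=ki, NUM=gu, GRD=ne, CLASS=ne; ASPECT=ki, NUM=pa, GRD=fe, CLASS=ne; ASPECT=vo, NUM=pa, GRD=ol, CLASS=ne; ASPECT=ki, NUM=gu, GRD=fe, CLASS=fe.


cell ASPECT=ki, NUM=gu, GRD=ne, CLASS=ne:
underlying: get-af-lo-bt-so
1. e -> o, i -> u / B C0 _: no change
2. 0 -> e / C _ C: inserts after position(s) 5, 8, 9: getafelobeteso
3. e -> o, i -> u / B C0 _: fires at position(s) 6, 10: getafoloboteso
surface: getafoloboteso

cell ASPECT=ki, NUM=pa, GRD=fe, CLASS=ne:
underlying: get-af-zan-so
1. e -> o, i -> u / B C0 _: no change
2. 0 -> e / C _ C: inserts after position(s) 5, 8: getafezaneso
3. e -> o, i -> u / B C0 _: fires at position(s) 6, 10: getafozanoso
surface: getafozanoso

cell ASPECT=vo, NUM=pa, GRD=ol, CLASS=ne:
underlying: get-ke-bo-pa-so
1. e -> o, i -> u / B C0 _: no change
2. 0 -> e / C _ C: inserts after position(s) 3: getekebopaso
3. e -> o, i -> u / B C0 _: no change
surface: getekebopaso

cell ASPECT=ki, NUM=gu, GRD=fe, CLASS=fe:
underlying: get-af-lo-bti-vu
1. e -> o, i -> u / B C0 _: fires at position(s) 10: getaflobtuvu
2. 0 -> e / C _ C: inserts after position(s) 5, 8: getafelobetuvu
3. e -> o, i -> u / B C0 _: fires at position(s) 6, 10: getafolobotuvu
surface: getafolobotuvu
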